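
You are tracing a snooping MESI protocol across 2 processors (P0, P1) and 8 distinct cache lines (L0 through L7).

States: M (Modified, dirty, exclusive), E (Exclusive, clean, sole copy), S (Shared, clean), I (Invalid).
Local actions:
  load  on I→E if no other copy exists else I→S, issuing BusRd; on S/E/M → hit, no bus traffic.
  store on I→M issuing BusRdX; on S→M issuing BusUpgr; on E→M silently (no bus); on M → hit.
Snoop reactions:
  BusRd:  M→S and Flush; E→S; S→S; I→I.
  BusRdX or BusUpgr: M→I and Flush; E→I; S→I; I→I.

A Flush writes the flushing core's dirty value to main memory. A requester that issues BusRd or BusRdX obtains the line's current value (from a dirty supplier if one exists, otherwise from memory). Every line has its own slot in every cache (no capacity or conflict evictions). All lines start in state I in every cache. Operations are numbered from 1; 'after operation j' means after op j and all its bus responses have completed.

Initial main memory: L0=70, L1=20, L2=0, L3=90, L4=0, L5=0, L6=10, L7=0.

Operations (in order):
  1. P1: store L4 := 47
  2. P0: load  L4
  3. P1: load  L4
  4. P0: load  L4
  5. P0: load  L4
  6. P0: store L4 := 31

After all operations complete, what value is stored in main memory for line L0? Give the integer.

memory[L0] = 70

  op1 P1: store L4 := 47 → I/M on L4; bus BusRdX; mem=0
  op2 P0: load  L4 → S/S on L4; bus BusRd Flush; mem=47
  op3 P1: load  L4 → S/S on L4; bus (none); mem=47
  op4 P0: load  L4 → S/S on L4; bus (none); mem=47
  op5 P0: load  L4 → S/S on L4; bus (none); mem=47
  op6 P0: store L4 := 31 → M/I on L4; bus BusUpgr; mem=47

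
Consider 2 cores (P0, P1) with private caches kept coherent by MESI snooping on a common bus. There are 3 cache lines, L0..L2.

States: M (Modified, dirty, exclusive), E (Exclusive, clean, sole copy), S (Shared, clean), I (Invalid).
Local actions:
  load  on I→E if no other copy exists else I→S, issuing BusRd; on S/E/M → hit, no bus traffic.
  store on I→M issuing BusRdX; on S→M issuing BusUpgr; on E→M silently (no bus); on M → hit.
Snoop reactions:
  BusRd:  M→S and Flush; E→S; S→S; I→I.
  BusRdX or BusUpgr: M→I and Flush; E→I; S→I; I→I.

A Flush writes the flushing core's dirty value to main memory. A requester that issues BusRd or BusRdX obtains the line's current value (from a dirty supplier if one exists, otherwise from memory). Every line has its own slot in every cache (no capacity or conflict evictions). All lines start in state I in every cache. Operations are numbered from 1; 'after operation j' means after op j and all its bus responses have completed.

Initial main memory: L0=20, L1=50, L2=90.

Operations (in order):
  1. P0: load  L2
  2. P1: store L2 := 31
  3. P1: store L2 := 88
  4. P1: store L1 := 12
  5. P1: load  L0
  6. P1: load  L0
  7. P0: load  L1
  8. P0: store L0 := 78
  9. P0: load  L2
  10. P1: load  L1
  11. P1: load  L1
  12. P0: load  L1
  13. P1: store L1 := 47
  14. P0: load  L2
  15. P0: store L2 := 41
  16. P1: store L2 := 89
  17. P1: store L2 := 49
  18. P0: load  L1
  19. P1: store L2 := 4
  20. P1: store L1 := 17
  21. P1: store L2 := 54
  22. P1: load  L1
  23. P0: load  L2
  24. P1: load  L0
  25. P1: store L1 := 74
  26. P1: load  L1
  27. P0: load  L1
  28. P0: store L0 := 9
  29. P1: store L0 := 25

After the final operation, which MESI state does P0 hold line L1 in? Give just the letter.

state = S

  op1 P0: load  L2 → E/I on L2; bus BusRd; mem=90
  op2 P1: store L2 := 31 → I/M on L2; bus BusRdX; mem=90
  op3 P1: store L2 := 88 → I/M on L2; bus (none); mem=90
  op4 P1: store L1 := 12 → I/M on L1; bus BusRdX; mem=50
  op5 P1: load  L0 → I/E on L0; bus BusRd; mem=20
  op6 P1: load  L0 → I/E on L0; bus (none); mem=20
  op7 P0: load  L1 → S/S on L1; bus BusRd Flush; mem=12
  op8 P0: store L0 := 78 → M/I on L0; bus BusRdX; mem=20
  op9 P0: load  L2 → S/S on L2; bus BusRd Flush; mem=88
  op10 P1: load  L1 → S/S on L1; bus (none); mem=12
  op11 P1: load  L1 → S/S on L1; bus (none); mem=12
  op12 P0: load  L1 → S/S on L1; bus (none); mem=12
  op13 P1: store L1 := 47 → I/M on L1; bus BusUpgr; mem=12
  op14 P0: load  L2 → S/S on L2; bus (none); mem=88
  op15 P0: store L2 := 41 → M/I on L2; bus BusUpgr; mem=88
  op16 P1: store L2 := 89 → I/M on L2; bus BusRdX Flush; mem=41
  op17 P1: store L2 := 49 → I/M on L2; bus (none); mem=41
  op18 P0: load  L1 → S/S on L1; bus BusRd Flush; mem=47
  op19 P1: store L2 := 4 → I/M on L2; bus (none); mem=41
  op20 P1: store L1 := 17 → I/M on L1; bus BusUpgr; mem=47
  op21 P1: store L2 := 54 → I/M on L2; bus (none); mem=41
  op22 P1: load  L1 → I/M on L1; bus (none); mem=47
  op23 P0: load  L2 → S/S on L2; bus BusRd Flush; mem=54
  op24 P1: load  L0 → S/S on L0; bus BusRd Flush; mem=78
  op25 P1: store L1 := 74 → I/M on L1; bus (none); mem=47
  op26 P1: load  L1 → I/M on L1; bus (none); mem=47
  op27 P0: load  L1 → S/S on L1; bus BusRd Flush; mem=74
  op28 P0: store L0 := 9 → M/I on L0; bus BusUpgr; mem=78
  op29 P1: store L0 := 25 → I/M on L0; bus BusRdX Flush; mem=9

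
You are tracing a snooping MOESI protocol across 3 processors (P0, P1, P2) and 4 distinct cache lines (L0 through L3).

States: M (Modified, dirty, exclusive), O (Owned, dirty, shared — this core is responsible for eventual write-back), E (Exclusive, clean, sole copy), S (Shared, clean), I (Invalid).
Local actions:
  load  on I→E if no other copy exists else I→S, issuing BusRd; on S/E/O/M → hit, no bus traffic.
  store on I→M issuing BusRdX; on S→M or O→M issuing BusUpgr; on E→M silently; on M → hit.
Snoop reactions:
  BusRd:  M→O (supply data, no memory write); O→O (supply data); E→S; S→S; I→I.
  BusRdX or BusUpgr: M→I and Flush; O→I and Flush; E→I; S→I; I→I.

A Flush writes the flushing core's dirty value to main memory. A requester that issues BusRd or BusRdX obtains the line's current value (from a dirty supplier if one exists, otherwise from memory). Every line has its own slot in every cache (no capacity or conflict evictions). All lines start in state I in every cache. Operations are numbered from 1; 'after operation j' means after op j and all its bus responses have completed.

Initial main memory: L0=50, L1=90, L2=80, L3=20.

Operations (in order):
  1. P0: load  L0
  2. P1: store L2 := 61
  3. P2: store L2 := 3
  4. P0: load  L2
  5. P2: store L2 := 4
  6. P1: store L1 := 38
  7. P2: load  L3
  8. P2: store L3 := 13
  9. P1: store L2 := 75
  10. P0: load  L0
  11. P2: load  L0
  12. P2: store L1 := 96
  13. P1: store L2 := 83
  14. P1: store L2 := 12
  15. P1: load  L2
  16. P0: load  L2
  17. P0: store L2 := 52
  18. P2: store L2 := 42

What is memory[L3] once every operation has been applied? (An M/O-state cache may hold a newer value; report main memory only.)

memory[L3] = 20

  op1 P0: load  L0 → E/I/I on L0; bus BusRd; mem=50
  op2 P1: store L2 := 61 → I/M/I on L2; bus BusRdX; mem=80
  op3 P2: store L2 := 3 → I/I/M on L2; bus BusRdX Flush; mem=61
  op4 P0: load  L2 → S/I/O on L2; bus BusRd; mem=61
  op5 P2: store L2 := 4 → I/I/M on L2; bus BusUpgr; mem=61
  op6 P1: store L1 := 38 → I/M/I on L1; bus BusRdX; mem=90
  op7 P2: load  L3 → I/I/E on L3; bus BusRd; mem=20
  op8 P2: store L3 := 13 → I/I/M on L3; bus (none); mem=20
  op9 P1: store L2 := 75 → I/M/I on L2; bus BusRdX Flush; mem=4
  op10 P0: load  L0 → E/I/I on L0; bus (none); mem=50
  op11 P2: load  L0 → S/I/S on L0; bus BusRd; mem=50
  op12 P2: store L1 := 96 → I/I/M on L1; bus BusRdX Flush; mem=38
  op13 P1: store L2 := 83 → I/M/I on L2; bus (none); mem=4
  op14 P1: store L2 := 12 → I/M/I on L2; bus (none); mem=4
  op15 P1: load  L2 → I/M/I on L2; bus (none); mem=4
  op16 P0: load  L2 → S/O/I on L2; bus BusRd; mem=4
  op17 P0: store L2 := 52 → M/I/I on L2; bus BusUpgr Flush; mem=12
  op18 P2: store L2 := 42 → I/I/M on L2; bus BusRdX Flush; mem=52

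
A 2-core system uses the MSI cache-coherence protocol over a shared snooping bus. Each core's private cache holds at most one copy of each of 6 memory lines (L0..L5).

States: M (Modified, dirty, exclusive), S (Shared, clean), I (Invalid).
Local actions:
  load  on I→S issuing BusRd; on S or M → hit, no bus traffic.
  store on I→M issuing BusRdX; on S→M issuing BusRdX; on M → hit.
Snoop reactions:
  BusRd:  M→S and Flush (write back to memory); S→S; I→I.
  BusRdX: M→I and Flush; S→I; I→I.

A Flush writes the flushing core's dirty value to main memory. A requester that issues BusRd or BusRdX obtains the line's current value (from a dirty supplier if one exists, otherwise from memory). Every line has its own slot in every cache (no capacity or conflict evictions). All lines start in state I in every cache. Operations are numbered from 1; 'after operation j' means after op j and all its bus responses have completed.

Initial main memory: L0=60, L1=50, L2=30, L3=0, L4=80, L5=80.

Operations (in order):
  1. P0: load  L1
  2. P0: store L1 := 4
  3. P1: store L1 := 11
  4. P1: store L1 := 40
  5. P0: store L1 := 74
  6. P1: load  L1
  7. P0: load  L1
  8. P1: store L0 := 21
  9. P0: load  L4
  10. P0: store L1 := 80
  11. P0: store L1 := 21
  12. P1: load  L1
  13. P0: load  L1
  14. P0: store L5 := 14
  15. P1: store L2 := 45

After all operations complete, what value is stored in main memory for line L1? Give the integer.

memory[L1] = 21

  op1 P0: load  L1 → S/I on L1; bus BusRd; mem=50
  op2 P0: store L1 := 4 → M/I on L1; bus BusRdX; mem=50
  op3 P1: store L1 := 11 → I/M on L1; bus BusRdX Flush; mem=4
  op4 P1: store L1 := 40 → I/M on L1; bus (none); mem=4
  op5 P0: store L1 := 74 → M/I on L1; bus BusRdX Flush; mem=40
  op6 P1: load  L1 → S/S on L1; bus BusRd Flush; mem=74
  op7 P0: load  L1 → S/S on L1; bus (none); mem=74
  op8 P1: store L0 := 21 → I/M on L0; bus BusRdX; mem=60
  op9 P0: load  L4 → S/I on L4; bus BusRd; mem=80
  op10 P0: store L1 := 80 → M/I on L1; bus BusRdX; mem=74
  op11 P0: store L1 := 21 → M/I on L1; bus (none); mem=74
  op12 P1: load  L1 → S/S on L1; bus BusRd Flush; mem=21
  op13 P0: load  L1 → S/S on L1; bus (none); mem=21
  op14 P0: store L5 := 14 → M/I on L5; bus BusRdX; mem=80
  op15 P1: store L2 := 45 → I/M on L2; bus BusRdX; mem=30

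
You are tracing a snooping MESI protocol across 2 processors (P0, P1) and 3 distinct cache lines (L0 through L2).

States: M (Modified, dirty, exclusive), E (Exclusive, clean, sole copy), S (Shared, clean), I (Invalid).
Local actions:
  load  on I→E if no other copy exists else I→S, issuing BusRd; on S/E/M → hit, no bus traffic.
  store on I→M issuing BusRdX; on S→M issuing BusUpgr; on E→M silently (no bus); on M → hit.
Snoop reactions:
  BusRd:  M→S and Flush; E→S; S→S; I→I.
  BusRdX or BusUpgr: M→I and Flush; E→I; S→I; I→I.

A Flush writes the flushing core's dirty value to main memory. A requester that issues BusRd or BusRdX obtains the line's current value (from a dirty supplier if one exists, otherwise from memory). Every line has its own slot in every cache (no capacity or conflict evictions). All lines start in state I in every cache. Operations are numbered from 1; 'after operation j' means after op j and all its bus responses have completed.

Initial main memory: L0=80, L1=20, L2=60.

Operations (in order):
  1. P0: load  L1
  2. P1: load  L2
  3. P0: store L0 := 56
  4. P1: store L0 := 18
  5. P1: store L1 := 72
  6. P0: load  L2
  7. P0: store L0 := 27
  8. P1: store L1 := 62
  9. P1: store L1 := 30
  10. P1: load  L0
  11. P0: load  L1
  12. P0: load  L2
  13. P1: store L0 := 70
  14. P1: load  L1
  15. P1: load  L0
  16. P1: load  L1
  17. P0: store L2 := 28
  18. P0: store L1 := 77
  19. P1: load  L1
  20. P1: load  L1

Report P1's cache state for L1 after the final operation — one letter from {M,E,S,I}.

step 1: P0: load  L1  ⟶  EI  (L1)  txn=BusRd  M[L1]=20
step 2: P1: load  L2  ⟶  IE  (L2)  txn=BusRd  M[L2]=60
step 3: P0: store L0 := 56  ⟶  MI  (L0)  txn=BusRdX  M[L0]=80
step 4: P1: store L0 := 18  ⟶  IM  (L0)  txn=BusRdX+Flush  M[L0]=56
step 5: P1: store L1 := 72  ⟶  IM  (L1)  txn=BusRdX  M[L1]=20
step 6: P0: load  L2  ⟶  SS  (L2)  txn=BusRd  M[L2]=60
step 7: P0: store L0 := 27  ⟶  MI  (L0)  txn=BusRdX+Flush  M[L0]=18
step 8: P1: store L1 := 62  ⟶  IM  (L1)  txn=∅  M[L1]=20
step 9: P1: store L1 := 30  ⟶  IM  (L1)  txn=∅  M[L1]=20
step 10: P1: load  L0  ⟶  SS  (L0)  txn=BusRd+Flush  M[L0]=27
step 11: P0: load  L1  ⟶  SS  (L1)  txn=BusRd+Flush  M[L1]=30
step 12: P0: load  L2  ⟶  SS  (L2)  txn=∅  M[L2]=60
step 13: P1: store L0 := 70  ⟶  IM  (L0)  txn=BusUpgr  M[L0]=27
step 14: P1: load  L1  ⟶  SS  (L1)  txn=∅  M[L1]=30
step 15: P1: load  L0  ⟶  IM  (L0)  txn=∅  M[L0]=27
step 16: P1: load  L1  ⟶  SS  (L1)  txn=∅  M[L1]=30
step 17: P0: store L2 := 28  ⟶  MI  (L2)  txn=BusUpgr  M[L2]=60
step 18: P0: store L1 := 77  ⟶  MI  (L1)  txn=BusUpgr  M[L1]=30
step 19: P1: load  L1  ⟶  SS  (L1)  txn=BusRd+Flush  M[L1]=77
step 20: P1: load  L1  ⟶  SS  (L1)  txn=∅  M[L1]=77

state = S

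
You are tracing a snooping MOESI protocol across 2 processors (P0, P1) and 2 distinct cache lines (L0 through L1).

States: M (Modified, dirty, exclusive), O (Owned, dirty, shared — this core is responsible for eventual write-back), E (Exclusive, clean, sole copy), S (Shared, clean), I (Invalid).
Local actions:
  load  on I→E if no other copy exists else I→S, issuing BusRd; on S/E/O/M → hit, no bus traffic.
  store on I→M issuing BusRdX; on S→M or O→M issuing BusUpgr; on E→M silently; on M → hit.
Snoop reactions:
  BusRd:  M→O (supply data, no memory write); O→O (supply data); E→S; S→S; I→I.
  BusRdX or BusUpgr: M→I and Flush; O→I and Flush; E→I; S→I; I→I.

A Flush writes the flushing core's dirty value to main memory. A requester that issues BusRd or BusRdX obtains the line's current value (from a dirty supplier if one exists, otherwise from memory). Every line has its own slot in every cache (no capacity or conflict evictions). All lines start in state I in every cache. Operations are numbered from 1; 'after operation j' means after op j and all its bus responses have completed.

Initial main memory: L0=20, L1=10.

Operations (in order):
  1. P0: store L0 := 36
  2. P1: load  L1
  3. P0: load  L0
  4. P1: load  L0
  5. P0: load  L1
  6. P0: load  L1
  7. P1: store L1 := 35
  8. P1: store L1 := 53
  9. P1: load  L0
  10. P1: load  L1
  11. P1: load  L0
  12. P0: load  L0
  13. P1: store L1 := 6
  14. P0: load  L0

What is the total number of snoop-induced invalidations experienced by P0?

  op1 P0: store L0 := 36 → M/I on L0; bus BusRdX; mem=20
  op2 P1: load  L1 → I/E on L1; bus BusRd; mem=10
  op3 P0: load  L0 → M/I on L0; bus (none); mem=20
  op4 P1: load  L0 → O/S on L0; bus BusRd; mem=20
  op5 P0: load  L1 → S/S on L1; bus BusRd; mem=10
  op6 P0: load  L1 → S/S on L1; bus (none); mem=10
  op7 P1: store L1 := 35 → I/M on L1; bus BusUpgr; mem=10
  op8 P1: store L1 := 53 → I/M on L1; bus (none); mem=10
  op9 P1: load  L0 → O/S on L0; bus (none); mem=20
  op10 P1: load  L1 → I/M on L1; bus (none); mem=10
  op11 P1: load  L0 → O/S on L0; bus (none); mem=20
  op12 P0: load  L0 → O/S on L0; bus (none); mem=20
  op13 P1: store L1 := 6 → I/M on L1; bus (none); mem=10
  op14 P0: load  L0 → O/S on L0; bus (none); mem=20

invalidations = 1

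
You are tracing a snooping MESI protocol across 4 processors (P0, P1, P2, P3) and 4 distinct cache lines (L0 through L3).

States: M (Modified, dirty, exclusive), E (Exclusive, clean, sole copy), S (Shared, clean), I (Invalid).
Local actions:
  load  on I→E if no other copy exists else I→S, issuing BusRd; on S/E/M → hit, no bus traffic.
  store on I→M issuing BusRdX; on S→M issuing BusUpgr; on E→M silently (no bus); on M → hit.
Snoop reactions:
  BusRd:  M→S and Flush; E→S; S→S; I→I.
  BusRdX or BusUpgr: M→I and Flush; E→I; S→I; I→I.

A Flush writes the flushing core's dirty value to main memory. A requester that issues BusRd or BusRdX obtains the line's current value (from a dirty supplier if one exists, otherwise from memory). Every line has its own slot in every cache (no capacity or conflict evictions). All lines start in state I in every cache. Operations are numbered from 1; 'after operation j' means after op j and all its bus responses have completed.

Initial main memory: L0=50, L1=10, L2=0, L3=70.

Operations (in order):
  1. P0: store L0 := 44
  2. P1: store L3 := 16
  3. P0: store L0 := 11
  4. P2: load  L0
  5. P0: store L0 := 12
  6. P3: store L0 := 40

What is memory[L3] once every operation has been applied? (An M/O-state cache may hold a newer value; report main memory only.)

  op1 P0: store L0 := 44 → M/I/I/I on L0; bus BusRdX; mem=50
  op2 P1: store L3 := 16 → I/M/I/I on L3; bus BusRdX; mem=70
  op3 P0: store L0 := 11 → M/I/I/I on L0; bus (none); mem=50
  op4 P2: load  L0 → S/I/S/I on L0; bus BusRd Flush; mem=11
  op5 P0: store L0 := 12 → M/I/I/I on L0; bus BusUpgr; mem=11
  op6 P3: store L0 := 40 → I/I/I/M on L0; bus BusRdX Flush; mem=12

memory[L3] = 70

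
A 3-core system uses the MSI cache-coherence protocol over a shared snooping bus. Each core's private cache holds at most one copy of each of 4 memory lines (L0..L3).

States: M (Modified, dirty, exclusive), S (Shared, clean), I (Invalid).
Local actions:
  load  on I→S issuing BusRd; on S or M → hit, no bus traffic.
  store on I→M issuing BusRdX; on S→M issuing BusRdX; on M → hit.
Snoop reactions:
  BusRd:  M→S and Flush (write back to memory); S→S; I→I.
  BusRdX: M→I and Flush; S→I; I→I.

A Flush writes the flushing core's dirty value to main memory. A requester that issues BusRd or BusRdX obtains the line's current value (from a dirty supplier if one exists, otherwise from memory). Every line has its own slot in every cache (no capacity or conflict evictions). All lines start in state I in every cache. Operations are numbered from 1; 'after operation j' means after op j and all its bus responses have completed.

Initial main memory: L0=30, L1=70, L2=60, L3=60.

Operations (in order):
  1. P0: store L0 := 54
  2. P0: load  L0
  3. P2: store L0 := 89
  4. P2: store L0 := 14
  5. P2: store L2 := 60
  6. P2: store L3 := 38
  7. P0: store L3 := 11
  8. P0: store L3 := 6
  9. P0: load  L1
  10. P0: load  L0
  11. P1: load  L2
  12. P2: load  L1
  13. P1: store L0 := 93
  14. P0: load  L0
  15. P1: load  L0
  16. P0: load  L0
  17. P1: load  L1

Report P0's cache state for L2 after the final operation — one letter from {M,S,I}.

state = I

[1] P0: store L0 := 54 | P0:M(54), P1:I, P2:I | bus: BusRdX
[2] P0: load  L0 | P0:M(54), P1:I, P2:I | bus: none
[3] P2: store L0 := 89 | P0:I, P1:I, P2:M(89) | bus: BusRdX,Flush
[4] P2: store L0 := 14 | P0:I, P1:I, P2:M(14) | bus: none
[5] P2: store L2 := 60 | P0:I, P1:I, P2:M(60) | bus: BusRdX
[6] P2: store L3 := 38 | P0:I, P1:I, P2:M(38) | bus: BusRdX
[7] P0: store L3 := 11 | P0:M(11), P1:I, P2:I | bus: BusRdX,Flush
[8] P0: store L3 := 6 | P0:M(6), P1:I, P2:I | bus: none
[9] P0: load  L1 | P0:S(70), P1:I, P2:I | bus: BusRd
[10] P0: load  L0 | P0:S(14), P1:I, P2:S(14) | bus: BusRd,Flush
[11] P1: load  L2 | P0:I, P1:S(60), P2:S(60) | bus: BusRd,Flush
[12] P2: load  L1 | P0:S(70), P1:I, P2:S(70) | bus: BusRd
[13] P1: store L0 := 93 | P0:I, P1:M(93), P2:I | bus: BusRdX
[14] P0: load  L0 | P0:S(93), P1:S(93), P2:I | bus: BusRd,Flush
[15] P1: load  L0 | P0:S(93), P1:S(93), P2:I | bus: none
[16] P0: load  L0 | P0:S(93), P1:S(93), P2:I | bus: none
[17] P1: load  L1 | P0:S(70), P1:S(70), P2:S(70) | bus: BusRd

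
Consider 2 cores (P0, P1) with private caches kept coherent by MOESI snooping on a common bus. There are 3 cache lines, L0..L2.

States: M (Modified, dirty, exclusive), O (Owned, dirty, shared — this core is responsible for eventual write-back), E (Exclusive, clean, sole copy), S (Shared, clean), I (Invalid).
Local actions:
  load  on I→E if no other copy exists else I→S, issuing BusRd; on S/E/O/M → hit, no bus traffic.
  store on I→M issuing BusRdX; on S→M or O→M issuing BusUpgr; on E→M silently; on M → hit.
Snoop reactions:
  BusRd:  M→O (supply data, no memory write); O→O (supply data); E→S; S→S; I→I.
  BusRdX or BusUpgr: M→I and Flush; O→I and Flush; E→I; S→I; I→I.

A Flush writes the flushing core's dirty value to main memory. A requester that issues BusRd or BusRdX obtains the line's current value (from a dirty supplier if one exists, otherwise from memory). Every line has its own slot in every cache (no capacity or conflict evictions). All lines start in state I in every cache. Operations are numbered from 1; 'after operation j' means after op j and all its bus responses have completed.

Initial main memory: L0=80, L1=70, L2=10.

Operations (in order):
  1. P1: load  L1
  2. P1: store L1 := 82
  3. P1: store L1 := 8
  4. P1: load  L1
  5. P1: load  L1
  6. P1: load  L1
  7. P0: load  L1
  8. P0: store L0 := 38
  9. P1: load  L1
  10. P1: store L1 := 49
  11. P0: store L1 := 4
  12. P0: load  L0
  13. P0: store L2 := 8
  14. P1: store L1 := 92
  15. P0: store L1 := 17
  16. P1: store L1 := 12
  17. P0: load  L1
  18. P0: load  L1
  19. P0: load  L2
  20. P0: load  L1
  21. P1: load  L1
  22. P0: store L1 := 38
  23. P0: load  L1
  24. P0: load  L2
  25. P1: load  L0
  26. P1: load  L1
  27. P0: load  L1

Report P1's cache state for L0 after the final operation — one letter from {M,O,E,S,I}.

state = S

step 1: P1: load  L1  ⟶  IE  (L1)  txn=BusRd  M[L1]=70
step 2: P1: store L1 := 82  ⟶  IM  (L1)  txn=∅  M[L1]=70
step 3: P1: store L1 := 8  ⟶  IM  (L1)  txn=∅  M[L1]=70
step 4: P1: load  L1  ⟶  IM  (L1)  txn=∅  M[L1]=70
step 5: P1: load  L1  ⟶  IM  (L1)  txn=∅  M[L1]=70
step 6: P1: load  L1  ⟶  IM  (L1)  txn=∅  M[L1]=70
step 7: P0: load  L1  ⟶  SO  (L1)  txn=BusRd  M[L1]=70
step 8: P0: store L0 := 38  ⟶  MI  (L0)  txn=BusRdX  M[L0]=80
step 9: P1: load  L1  ⟶  SO  (L1)  txn=∅  M[L1]=70
step 10: P1: store L1 := 49  ⟶  IM  (L1)  txn=BusUpgr  M[L1]=70
step 11: P0: store L1 := 4  ⟶  MI  (L1)  txn=BusRdX+Flush  M[L1]=49
step 12: P0: load  L0  ⟶  MI  (L0)  txn=∅  M[L0]=80
step 13: P0: store L2 := 8  ⟶  MI  (L2)  txn=BusRdX  M[L2]=10
step 14: P1: store L1 := 92  ⟶  IM  (L1)  txn=BusRdX+Flush  M[L1]=4
step 15: P0: store L1 := 17  ⟶  MI  (L1)  txn=BusRdX+Flush  M[L1]=92
step 16: P1: store L1 := 12  ⟶  IM  (L1)  txn=BusRdX+Flush  M[L1]=17
step 17: P0: load  L1  ⟶  SO  (L1)  txn=BusRd  M[L1]=17
step 18: P0: load  L1  ⟶  SO  (L1)  txn=∅  M[L1]=17
step 19: P0: load  L2  ⟶  MI  (L2)  txn=∅  M[L2]=10
step 20: P0: load  L1  ⟶  SO  (L1)  txn=∅  M[L1]=17
step 21: P1: load  L1  ⟶  SO  (L1)  txn=∅  M[L1]=17
step 22: P0: store L1 := 38  ⟶  MI  (L1)  txn=BusUpgr+Flush  M[L1]=12
step 23: P0: load  L1  ⟶  MI  (L1)  txn=∅  M[L1]=12
step 24: P0: load  L2  ⟶  MI  (L2)  txn=∅  M[L2]=10
step 25: P1: load  L0  ⟶  OS  (L0)  txn=BusRd  M[L0]=80
step 26: P1: load  L1  ⟶  OS  (L1)  txn=BusRd  M[L1]=12
step 27: P0: load  L1  ⟶  OS  (L1)  txn=∅  M[L1]=12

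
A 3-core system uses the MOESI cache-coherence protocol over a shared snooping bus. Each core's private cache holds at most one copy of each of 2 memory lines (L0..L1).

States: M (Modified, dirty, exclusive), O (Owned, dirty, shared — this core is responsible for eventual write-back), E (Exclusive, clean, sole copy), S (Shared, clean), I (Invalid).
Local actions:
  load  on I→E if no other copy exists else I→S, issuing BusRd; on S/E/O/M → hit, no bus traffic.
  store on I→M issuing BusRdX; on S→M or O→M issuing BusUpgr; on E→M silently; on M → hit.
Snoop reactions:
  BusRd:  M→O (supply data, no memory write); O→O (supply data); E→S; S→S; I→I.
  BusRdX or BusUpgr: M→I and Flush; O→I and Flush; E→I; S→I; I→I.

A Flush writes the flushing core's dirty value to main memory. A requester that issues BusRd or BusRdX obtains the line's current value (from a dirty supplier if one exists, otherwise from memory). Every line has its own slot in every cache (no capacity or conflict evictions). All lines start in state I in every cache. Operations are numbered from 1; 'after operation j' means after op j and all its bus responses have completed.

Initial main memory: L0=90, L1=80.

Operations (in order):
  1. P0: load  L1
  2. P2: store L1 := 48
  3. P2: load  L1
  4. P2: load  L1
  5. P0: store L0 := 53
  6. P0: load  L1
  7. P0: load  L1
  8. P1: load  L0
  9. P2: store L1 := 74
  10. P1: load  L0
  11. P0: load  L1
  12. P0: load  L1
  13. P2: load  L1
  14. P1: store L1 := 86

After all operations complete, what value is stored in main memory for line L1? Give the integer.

  op1 P0: load  L1 → E/I/I on L1; bus BusRd; mem=80
  op2 P2: store L1 := 48 → I/I/M on L1; bus BusRdX; mem=80
  op3 P2: load  L1 → I/I/M on L1; bus (none); mem=80
  op4 P2: load  L1 → I/I/M on L1; bus (none); mem=80
  op5 P0: store L0 := 53 → M/I/I on L0; bus BusRdX; mem=90
  op6 P0: load  L1 → S/I/O on L1; bus BusRd; mem=80
  op7 P0: load  L1 → S/I/O on L1; bus (none); mem=80
  op8 P1: load  L0 → O/S/I on L0; bus BusRd; mem=90
  op9 P2: store L1 := 74 → I/I/M on L1; bus BusUpgr; mem=80
  op10 P1: load  L0 → O/S/I on L0; bus (none); mem=90
  op11 P0: load  L1 → S/I/O on L1; bus BusRd; mem=80
  op12 P0: load  L1 → S/I/O on L1; bus (none); mem=80
  op13 P2: load  L1 → S/I/O on L1; bus (none); mem=80
  op14 P1: store L1 := 86 → I/M/I on L1; bus BusRdX Flush; mem=74

memory[L1] = 74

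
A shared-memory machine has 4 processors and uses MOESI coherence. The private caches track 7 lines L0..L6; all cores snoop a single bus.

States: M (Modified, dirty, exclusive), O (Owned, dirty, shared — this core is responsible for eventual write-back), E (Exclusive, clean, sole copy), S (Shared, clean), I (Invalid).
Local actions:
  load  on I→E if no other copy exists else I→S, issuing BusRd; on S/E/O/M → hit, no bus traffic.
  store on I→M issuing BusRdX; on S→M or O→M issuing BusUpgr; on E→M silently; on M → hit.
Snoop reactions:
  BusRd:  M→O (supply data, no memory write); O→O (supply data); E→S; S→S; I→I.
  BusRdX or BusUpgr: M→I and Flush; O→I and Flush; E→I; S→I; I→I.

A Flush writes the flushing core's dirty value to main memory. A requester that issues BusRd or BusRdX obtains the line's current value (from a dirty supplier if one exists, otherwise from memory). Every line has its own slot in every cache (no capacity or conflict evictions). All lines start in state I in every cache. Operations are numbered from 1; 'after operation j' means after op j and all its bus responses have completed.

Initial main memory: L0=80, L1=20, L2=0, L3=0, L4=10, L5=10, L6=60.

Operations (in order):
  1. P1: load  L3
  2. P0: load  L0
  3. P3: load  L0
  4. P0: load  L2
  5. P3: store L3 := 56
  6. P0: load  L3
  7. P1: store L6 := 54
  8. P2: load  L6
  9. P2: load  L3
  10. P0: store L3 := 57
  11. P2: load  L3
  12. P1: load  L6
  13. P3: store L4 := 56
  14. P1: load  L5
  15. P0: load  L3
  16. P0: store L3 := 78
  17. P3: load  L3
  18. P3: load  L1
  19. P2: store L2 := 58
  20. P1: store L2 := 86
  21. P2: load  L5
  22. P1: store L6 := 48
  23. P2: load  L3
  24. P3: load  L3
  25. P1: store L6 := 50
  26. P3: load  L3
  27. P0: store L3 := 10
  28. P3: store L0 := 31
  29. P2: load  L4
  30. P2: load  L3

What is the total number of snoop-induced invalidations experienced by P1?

[1] P1: load  L3 | P0:I, P1:E(0), P2:I, P3:I | bus: BusRd
[2] P0: load  L0 | P0:E(80), P1:I, P2:I, P3:I | bus: BusRd
[3] P3: load  L0 | P0:S(80), P1:I, P2:I, P3:S(80) | bus: BusRd
[4] P0: load  L2 | P0:E(0), P1:I, P2:I, P3:I | bus: BusRd
[5] P3: store L3 := 56 | P0:I, P1:I, P2:I, P3:M(56) | bus: BusRdX
[6] P0: load  L3 | P0:S(56), P1:I, P2:I, P3:O(56) | bus: BusRd
[7] P1: store L6 := 54 | P0:I, P1:M(54), P2:I, P3:I | bus: BusRdX
[8] P2: load  L6 | P0:I, P1:O(54), P2:S(54), P3:I | bus: BusRd
[9] P2: load  L3 | P0:S(56), P1:I, P2:S(56), P3:O(56) | bus: BusRd
[10] P0: store L3 := 57 | P0:M(57), P1:I, P2:I, P3:I | bus: BusUpgr,Flush
[11] P2: load  L3 | P0:O(57), P1:I, P2:S(57), P3:I | bus: BusRd
[12] P1: load  L6 | P0:I, P1:O(54), P2:S(54), P3:I | bus: none
[13] P3: store L4 := 56 | P0:I, P1:I, P2:I, P3:M(56) | bus: BusRdX
[14] P1: load  L5 | P0:I, P1:E(10), P2:I, P3:I | bus: BusRd
[15] P0: load  L3 | P0:O(57), P1:I, P2:S(57), P3:I | bus: none
[16] P0: store L3 := 78 | P0:M(78), P1:I, P2:I, P3:I | bus: BusUpgr
[17] P3: load  L3 | P0:O(78), P1:I, P2:I, P3:S(78) | bus: BusRd
[18] P3: load  L1 | P0:I, P1:I, P2:I, P3:E(20) | bus: BusRd
[19] P2: store L2 := 58 | P0:I, P1:I, P2:M(58), P3:I | bus: BusRdX
[20] P1: store L2 := 86 | P0:I, P1:M(86), P2:I, P3:I | bus: BusRdX,Flush
[21] P2: load  L5 | P0:I, P1:S(10), P2:S(10), P3:I | bus: BusRd
[22] P1: store L6 := 48 | P0:I, P1:M(48), P2:I, P3:I | bus: BusUpgr
[23] P2: load  L3 | P0:O(78), P1:I, P2:S(78), P3:S(78) | bus: BusRd
[24] P3: load  L3 | P0:O(78), P1:I, P2:S(78), P3:S(78) | bus: none
[25] P1: store L6 := 50 | P0:I, P1:M(50), P2:I, P3:I | bus: none
[26] P3: load  L3 | P0:O(78), P1:I, P2:S(78), P3:S(78) | bus: none
[27] P0: store L3 := 10 | P0:M(10), P1:I, P2:I, P3:I | bus: BusUpgr
[28] P3: store L0 := 31 | P0:I, P1:I, P2:I, P3:M(31) | bus: BusUpgr
[29] P2: load  L4 | P0:I, P1:I, P2:S(56), P3:O(56) | bus: BusRd
[30] P2: load  L3 | P0:O(10), P1:I, P2:S(10), P3:I | bus: BusRd

invalidations = 1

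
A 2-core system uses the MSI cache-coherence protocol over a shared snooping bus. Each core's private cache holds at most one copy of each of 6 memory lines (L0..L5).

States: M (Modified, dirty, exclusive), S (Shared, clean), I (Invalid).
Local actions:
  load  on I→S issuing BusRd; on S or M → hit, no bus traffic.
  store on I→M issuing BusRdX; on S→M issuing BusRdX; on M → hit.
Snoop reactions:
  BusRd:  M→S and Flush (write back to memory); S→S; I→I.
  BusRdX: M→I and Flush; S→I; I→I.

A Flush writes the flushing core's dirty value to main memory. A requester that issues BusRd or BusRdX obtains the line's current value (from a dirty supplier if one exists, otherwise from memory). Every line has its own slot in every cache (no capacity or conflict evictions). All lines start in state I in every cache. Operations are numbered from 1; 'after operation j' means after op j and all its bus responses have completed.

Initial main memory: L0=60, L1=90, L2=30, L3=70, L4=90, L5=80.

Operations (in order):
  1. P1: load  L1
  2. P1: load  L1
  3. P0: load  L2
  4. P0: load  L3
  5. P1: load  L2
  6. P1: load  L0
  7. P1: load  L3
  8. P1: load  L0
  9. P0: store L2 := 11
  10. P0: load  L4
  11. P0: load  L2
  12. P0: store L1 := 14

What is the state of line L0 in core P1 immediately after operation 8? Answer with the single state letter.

state = S

[1] P1: load  L1 | P0:I, P1:S(90) | bus: BusRd
[2] P1: load  L1 | P0:I, P1:S(90) | bus: none
[3] P0: load  L2 | P0:S(30), P1:I | bus: BusRd
[4] P0: load  L3 | P0:S(70), P1:I | bus: BusRd
[5] P1: load  L2 | P0:S(30), P1:S(30) | bus: BusRd
[6] P1: load  L0 | P0:I, P1:S(60) | bus: BusRd
[7] P1: load  L3 | P0:S(70), P1:S(70) | bus: BusRd
[8] P1: load  L0 | P0:I, P1:S(60) | bus: none
[9] P0: store L2 := 11 | P0:M(11), P1:I | bus: BusRdX
[10] P0: load  L4 | P0:S(90), P1:I | bus: BusRd
[11] P0: load  L2 | P0:M(11), P1:I | bus: none
[12] P0: store L1 := 14 | P0:M(14), P1:I | bus: BusRdX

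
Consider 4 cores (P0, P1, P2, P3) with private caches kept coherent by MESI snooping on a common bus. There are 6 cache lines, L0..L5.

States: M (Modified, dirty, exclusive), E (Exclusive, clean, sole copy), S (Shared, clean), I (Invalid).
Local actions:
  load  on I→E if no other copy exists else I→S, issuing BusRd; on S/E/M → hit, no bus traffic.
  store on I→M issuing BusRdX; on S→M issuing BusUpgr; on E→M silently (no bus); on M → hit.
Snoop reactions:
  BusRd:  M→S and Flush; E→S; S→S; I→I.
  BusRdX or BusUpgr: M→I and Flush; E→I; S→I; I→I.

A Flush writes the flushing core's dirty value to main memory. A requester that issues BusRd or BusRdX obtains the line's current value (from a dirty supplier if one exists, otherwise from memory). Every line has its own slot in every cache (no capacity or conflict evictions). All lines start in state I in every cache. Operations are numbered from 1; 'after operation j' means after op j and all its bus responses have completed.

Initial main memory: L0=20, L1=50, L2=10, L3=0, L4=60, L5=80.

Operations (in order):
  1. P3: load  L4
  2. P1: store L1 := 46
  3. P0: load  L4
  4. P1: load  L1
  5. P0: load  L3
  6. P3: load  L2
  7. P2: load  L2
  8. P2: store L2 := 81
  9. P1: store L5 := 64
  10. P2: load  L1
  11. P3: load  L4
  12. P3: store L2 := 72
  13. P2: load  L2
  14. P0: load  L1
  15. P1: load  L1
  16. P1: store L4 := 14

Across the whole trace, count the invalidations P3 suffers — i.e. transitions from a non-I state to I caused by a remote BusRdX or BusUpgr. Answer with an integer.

  op1 P3: load  L4 → I/I/I/E on L4; bus BusRd; mem=60
  op2 P1: store L1 := 46 → I/M/I/I on L1; bus BusRdX; mem=50
  op3 P0: load  L4 → S/I/I/S on L4; bus BusRd; mem=60
  op4 P1: load  L1 → I/M/I/I on L1; bus (none); mem=50
  op5 P0: load  L3 → E/I/I/I on L3; bus BusRd; mem=0
  op6 P3: load  L2 → I/I/I/E on L2; bus BusRd; mem=10
  op7 P2: load  L2 → I/I/S/S on L2; bus BusRd; mem=10
  op8 P2: store L2 := 81 → I/I/M/I on L2; bus BusUpgr; mem=10
  op9 P1: store L5 := 64 → I/M/I/I on L5; bus BusRdX; mem=80
  op10 P2: load  L1 → I/S/S/I on L1; bus BusRd Flush; mem=46
  op11 P3: load  L4 → S/I/I/S on L4; bus (none); mem=60
  op12 P3: store L2 := 72 → I/I/I/M on L2; bus BusRdX Flush; mem=81
  op13 P2: load  L2 → I/I/S/S on L2; bus BusRd Flush; mem=72
  op14 P0: load  L1 → S/S/S/I on L1; bus BusRd; mem=46
  op15 P1: load  L1 → S/S/S/I on L1; bus (none); mem=46
  op16 P1: store L4 := 14 → I/M/I/I on L4; bus BusRdX; mem=60

invalidations = 2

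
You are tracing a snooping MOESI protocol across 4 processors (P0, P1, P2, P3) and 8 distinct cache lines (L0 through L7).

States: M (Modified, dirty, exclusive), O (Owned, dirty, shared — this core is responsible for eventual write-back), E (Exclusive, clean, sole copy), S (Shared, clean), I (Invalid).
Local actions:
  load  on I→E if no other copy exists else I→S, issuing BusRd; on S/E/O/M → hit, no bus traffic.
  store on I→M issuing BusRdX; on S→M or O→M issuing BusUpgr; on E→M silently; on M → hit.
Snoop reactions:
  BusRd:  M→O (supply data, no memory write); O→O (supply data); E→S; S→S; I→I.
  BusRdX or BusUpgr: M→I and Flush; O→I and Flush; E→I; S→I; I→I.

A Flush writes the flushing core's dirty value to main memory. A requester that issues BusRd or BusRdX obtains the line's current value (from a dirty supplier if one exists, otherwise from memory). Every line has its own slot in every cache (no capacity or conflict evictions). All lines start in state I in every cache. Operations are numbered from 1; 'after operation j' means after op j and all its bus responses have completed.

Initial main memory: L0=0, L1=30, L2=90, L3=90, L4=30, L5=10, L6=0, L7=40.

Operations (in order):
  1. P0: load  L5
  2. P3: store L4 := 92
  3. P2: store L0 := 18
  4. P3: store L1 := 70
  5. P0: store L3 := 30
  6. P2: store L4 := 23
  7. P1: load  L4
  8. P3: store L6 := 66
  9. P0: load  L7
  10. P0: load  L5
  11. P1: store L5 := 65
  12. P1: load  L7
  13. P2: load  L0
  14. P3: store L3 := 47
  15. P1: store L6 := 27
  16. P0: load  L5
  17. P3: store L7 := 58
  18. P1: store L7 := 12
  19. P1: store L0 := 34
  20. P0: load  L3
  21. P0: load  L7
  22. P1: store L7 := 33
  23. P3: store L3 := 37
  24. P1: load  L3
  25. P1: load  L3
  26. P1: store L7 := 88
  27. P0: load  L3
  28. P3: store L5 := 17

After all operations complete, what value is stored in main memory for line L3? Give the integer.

[1] P0: load  L5 | P0:E(10), P1:I, P2:I, P3:I | bus: BusRd
[2] P3: store L4 := 92 | P0:I, P1:I, P2:I, P3:M(92) | bus: BusRdX
[3] P2: store L0 := 18 | P0:I, P1:I, P2:M(18), P3:I | bus: BusRdX
[4] P3: store L1 := 70 | P0:I, P1:I, P2:I, P3:M(70) | bus: BusRdX
[5] P0: store L3 := 30 | P0:M(30), P1:I, P2:I, P3:I | bus: BusRdX
[6] P2: store L4 := 23 | P0:I, P1:I, P2:M(23), P3:I | bus: BusRdX,Flush
[7] P1: load  L4 | P0:I, P1:S(23), P2:O(23), P3:I | bus: BusRd
[8] P3: store L6 := 66 | P0:I, P1:I, P2:I, P3:M(66) | bus: BusRdX
[9] P0: load  L7 | P0:E(40), P1:I, P2:I, P3:I | bus: BusRd
[10] P0: load  L5 | P0:E(10), P1:I, P2:I, P3:I | bus: none
[11] P1: store L5 := 65 | P0:I, P1:M(65), P2:I, P3:I | bus: BusRdX
[12] P1: load  L7 | P0:S(40), P1:S(40), P2:I, P3:I | bus: BusRd
[13] P2: load  L0 | P0:I, P1:I, P2:M(18), P3:I | bus: none
[14] P3: store L3 := 47 | P0:I, P1:I, P2:I, P3:M(47) | bus: BusRdX,Flush
[15] P1: store L6 := 27 | P0:I, P1:M(27), P2:I, P3:I | bus: BusRdX,Flush
[16] P0: load  L5 | P0:S(65), P1:O(65), P2:I, P3:I | bus: BusRd
[17] P3: store L7 := 58 | P0:I, P1:I, P2:I, P3:M(58) | bus: BusRdX
[18] P1: store L7 := 12 | P0:I, P1:M(12), P2:I, P3:I | bus: BusRdX,Flush
[19] P1: store L0 := 34 | P0:I, P1:M(34), P2:I, P3:I | bus: BusRdX,Flush
[20] P0: load  L3 | P0:S(47), P1:I, P2:I, P3:O(47) | bus: BusRd
[21] P0: load  L7 | P0:S(12), P1:O(12), P2:I, P3:I | bus: BusRd
[22] P1: store L7 := 33 | P0:I, P1:M(33), P2:I, P3:I | bus: BusUpgr
[23] P3: store L3 := 37 | P0:I, P1:I, P2:I, P3:M(37) | bus: BusUpgr
[24] P1: load  L3 | P0:I, P1:S(37), P2:I, P3:O(37) | bus: BusRd
[25] P1: load  L3 | P0:I, P1:S(37), P2:I, P3:O(37) | bus: none
[26] P1: store L7 := 88 | P0:I, P1:M(88), P2:I, P3:I | bus: none
[27] P0: load  L3 | P0:S(37), P1:S(37), P2:I, P3:O(37) | bus: BusRd
[28] P3: store L5 := 17 | P0:I, P1:I, P2:I, P3:M(17) | bus: BusRdX,Flush

memory[L3] = 30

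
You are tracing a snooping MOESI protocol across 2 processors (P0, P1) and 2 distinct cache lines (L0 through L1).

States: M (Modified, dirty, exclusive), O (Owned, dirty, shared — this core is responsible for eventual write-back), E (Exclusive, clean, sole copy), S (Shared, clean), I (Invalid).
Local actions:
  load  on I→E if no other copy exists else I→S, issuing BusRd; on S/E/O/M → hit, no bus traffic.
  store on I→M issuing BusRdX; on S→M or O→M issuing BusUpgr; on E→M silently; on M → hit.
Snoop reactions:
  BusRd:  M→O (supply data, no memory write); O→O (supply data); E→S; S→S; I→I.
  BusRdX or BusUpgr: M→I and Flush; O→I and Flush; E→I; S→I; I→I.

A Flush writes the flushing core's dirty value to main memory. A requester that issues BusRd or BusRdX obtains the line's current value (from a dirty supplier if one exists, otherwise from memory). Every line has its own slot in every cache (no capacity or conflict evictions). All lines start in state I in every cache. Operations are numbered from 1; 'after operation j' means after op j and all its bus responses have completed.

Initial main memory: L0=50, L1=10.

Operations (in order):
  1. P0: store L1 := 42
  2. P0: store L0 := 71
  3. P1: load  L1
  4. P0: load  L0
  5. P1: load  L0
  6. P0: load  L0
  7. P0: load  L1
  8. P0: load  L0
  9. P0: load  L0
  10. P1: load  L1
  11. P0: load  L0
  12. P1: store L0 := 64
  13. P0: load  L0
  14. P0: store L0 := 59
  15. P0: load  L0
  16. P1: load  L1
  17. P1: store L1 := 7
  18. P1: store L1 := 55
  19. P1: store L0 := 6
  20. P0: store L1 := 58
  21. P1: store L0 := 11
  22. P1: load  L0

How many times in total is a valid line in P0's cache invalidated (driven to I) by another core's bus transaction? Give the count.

1. P0: store L1 := 42  bus=[BusRdX]  L1: P0=M P1=I  mem[L1]=10
2. P0: store L0 := 71  bus=[BusRdX]  L0: P0=M P1=I  mem[L0]=50
3. P1: load  L1  bus=[BusRd]  L1: P0=O P1=S  mem[L1]=10
4. P0: load  L0  bus=[-]  L0: P0=M P1=I  mem[L0]=50
5. P1: load  L0  bus=[BusRd]  L0: P0=O P1=S  mem[L0]=50
6. P0: load  L0  bus=[-]  L0: P0=O P1=S  mem[L0]=50
7. P0: load  L1  bus=[-]  L1: P0=O P1=S  mem[L1]=10
8. P0: load  L0  bus=[-]  L0: P0=O P1=S  mem[L0]=50
9. P0: load  L0  bus=[-]  L0: P0=O P1=S  mem[L0]=50
10. P1: load  L1  bus=[-]  L1: P0=O P1=S  mem[L1]=10
11. P0: load  L0  bus=[-]  L0: P0=O P1=S  mem[L0]=50
12. P1: store L0 := 64  bus=[BusUpgr,Flush]  L0: P0=I P1=M  mem[L0]=71
13. P0: load  L0  bus=[BusRd]  L0: P0=S P1=O  mem[L0]=71
14. P0: store L0 := 59  bus=[BusUpgr,Flush]  L0: P0=M P1=I  mem[L0]=64
15. P0: load  L0  bus=[-]  L0: P0=M P1=I  mem[L0]=64
16. P1: load  L1  bus=[-]  L1: P0=O P1=S  mem[L1]=10
17. P1: store L1 := 7  bus=[BusUpgr,Flush]  L1: P0=I P1=M  mem[L1]=42
18. P1: store L1 := 55  bus=[-]  L1: P0=I P1=M  mem[L1]=42
19. P1: store L0 := 6  bus=[BusRdX,Flush]  L0: P0=I P1=M  mem[L0]=59
20. P0: store L1 := 58  bus=[BusRdX,Flush]  L1: P0=M P1=I  mem[L1]=55
21. P1: store L0 := 11  bus=[-]  L0: P0=I P1=M  mem[L0]=59
22. P1: load  L0  bus=[-]  L0: P0=I P1=M  mem[L0]=59

invalidations = 3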